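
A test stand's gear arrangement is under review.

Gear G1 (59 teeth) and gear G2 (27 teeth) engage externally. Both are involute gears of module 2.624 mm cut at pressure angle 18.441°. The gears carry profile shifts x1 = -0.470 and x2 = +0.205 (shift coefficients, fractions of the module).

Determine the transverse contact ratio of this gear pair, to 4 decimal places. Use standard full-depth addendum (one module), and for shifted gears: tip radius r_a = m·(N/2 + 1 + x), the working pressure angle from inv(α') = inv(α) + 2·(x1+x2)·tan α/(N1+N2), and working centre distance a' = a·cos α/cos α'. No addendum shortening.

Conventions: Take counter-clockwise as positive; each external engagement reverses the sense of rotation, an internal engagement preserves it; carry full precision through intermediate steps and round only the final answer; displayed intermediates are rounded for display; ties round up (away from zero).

1.8138

single-mesh involute tooth geometry (59T engaging 27T at module 2.624)
base radii: r_b1 = 73.433091, r_b2 = 33.604974
tip radii: r_a1 = 78.798720, r_a2 = 38.585920
inv(α') = inv(18.441°) + 2·(-0.470+0.205)·tan α/(59+27) = 0.00953953  ⇒  α' = 17.30955°
a' = a·cos α / cos α' = 112.8320·cos 18.441°/cos 17.30955° = 112.115645
action lengths: √(r_a1²−r_b1²) = 28.580053, √(r_a2²−r_b2²) = 18.962567
base pitch p_b = π·m·cos α = 7.820233
CR = (28.580053 + 18.962567 − 112.115645·sin 17.30955°)/7.820233 = 1.813809
contact ratio ≈ 1.8138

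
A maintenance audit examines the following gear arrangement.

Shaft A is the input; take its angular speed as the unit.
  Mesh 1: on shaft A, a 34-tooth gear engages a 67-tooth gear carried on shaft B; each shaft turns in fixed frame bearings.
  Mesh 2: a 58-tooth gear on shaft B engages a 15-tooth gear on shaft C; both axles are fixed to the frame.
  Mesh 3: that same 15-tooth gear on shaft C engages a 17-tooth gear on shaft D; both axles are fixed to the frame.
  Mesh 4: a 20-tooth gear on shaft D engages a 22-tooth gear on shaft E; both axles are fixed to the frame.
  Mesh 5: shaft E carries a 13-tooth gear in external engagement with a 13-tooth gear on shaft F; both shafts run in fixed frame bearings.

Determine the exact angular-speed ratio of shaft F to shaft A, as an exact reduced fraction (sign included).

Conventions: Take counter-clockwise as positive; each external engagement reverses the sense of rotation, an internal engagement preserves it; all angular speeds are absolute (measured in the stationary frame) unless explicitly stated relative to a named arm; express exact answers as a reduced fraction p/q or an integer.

-1160/737

class = fixed-axis compound train [5 meshes; 5 ratios multiply, 5 sense flips]
mesh 1 [34T→67T]: running ratio 34/67, sense −
mesh 2 [58T→15T]: running ratio 1972/1005, sense +
mesh 3 [15T→17T]: running ratio 116/67, sense −
mesh 4 [20T→22T]: running ratio 1160/737, sense +
mesh 5 [13T→13T]: running ratio 1160/737, sense −
ω_out/ω_in = -1160/737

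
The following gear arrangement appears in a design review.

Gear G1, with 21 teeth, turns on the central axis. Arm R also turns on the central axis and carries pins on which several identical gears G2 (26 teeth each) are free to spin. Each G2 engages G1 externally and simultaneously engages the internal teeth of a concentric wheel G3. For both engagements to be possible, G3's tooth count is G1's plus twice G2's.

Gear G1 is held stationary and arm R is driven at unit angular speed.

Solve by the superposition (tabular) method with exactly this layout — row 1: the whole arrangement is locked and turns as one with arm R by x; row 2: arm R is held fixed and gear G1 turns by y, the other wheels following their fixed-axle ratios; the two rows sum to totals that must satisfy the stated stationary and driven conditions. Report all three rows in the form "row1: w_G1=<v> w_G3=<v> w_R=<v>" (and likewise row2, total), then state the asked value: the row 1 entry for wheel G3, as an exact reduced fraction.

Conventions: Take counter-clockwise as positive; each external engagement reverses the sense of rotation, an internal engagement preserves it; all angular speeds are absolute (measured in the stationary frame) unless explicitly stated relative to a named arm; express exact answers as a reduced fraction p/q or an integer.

row1: w_G1=1 w_G3=1 w_R=1
row2: w_G1=-1 w_G3=21/73 w_R=0
total: w_G1=0 w_G3=94/73 w_R=1
asked value: 1

class = planetary set [G3 = 21+2·26 = 73; Willis about the carrier]
row 1 (train locked, turned with arm): all members turn x
superposition row 2 [arm held]: sun y, ring −(21/73)·y, arm 0
boundary: total ω_sun = x + y = 0 and total ω_arm = x = 1  ⇒  y = -1, x = 1
row 2 ring = −(21/73)·(-1) = 21/73
totals (row 1 + row 2): sun 1 + (-1) = 0, ring 1 + 21/73 = 94/73, arm 1 + 0 = 1
asked cell (row1, ring) = 1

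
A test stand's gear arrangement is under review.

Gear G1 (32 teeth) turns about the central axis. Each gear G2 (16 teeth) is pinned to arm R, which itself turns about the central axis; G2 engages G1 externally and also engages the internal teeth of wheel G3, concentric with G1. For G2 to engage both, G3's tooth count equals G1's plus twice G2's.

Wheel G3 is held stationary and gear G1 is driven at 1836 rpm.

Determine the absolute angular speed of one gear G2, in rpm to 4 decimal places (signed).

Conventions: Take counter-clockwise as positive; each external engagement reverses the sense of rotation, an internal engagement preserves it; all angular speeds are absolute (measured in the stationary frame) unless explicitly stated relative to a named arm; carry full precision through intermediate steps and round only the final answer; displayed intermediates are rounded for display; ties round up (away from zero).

-1836.0000 rpm

recognized (axles ride arm R): planetary set, 32/16/64 teeth
normalise by the input: solve with ω_sun = 1, then scale by 1836 rpm
ring teeth: 32 + 2·16 = 64
32(ω_sun−ω_arm) = −64(ω_ring−ω_arm),  ω_ring = 0, ω_sun = 1
32(1−ω_arm) = −64(0−ω_arm)  ⇒  96·ω_arm = 32  ⇒  ω_arm = 1/3
sun–planet mesh: 32·(1−1/3) = −16·(ω_p−ω_arm)  ⇒  ω_p−ω_arm = -4/3
ω_p = 1/3 − 4/3 = -1
scale: ω_p = -1 × 1836 rpm = -1836.0000 rpm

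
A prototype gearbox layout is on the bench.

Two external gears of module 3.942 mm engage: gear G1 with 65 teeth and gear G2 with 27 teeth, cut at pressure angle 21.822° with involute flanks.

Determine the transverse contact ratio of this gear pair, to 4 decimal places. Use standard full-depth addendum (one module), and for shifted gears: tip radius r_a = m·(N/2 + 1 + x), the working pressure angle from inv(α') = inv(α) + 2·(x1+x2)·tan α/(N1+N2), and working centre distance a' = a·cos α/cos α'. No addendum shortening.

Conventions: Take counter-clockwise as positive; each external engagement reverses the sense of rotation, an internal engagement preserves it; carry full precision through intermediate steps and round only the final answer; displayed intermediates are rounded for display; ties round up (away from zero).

1.6293

recognized (one external pair, fixed centres): single-mesh tooth geometry, m = 3.942, N1 = 65, N2 = 27
base radii: r_b1 = 118.934684, r_b2 = 49.403638
tip radii: r_a1 = 132.057000, r_a2 = 57.159000
no profile shift: α' = α, a' = a
action lengths: √(r_a1²−r_b1²) = 57.389826, √(r_a2²−r_b2²) = 28.747727
base pitch p_b = π·m·cos α = 11.496749
CR = (57.389826 + 28.747727 − 181.332000·sin 21.82200°)/11.496749 = 1.629334
contact ratio ≈ 1.6293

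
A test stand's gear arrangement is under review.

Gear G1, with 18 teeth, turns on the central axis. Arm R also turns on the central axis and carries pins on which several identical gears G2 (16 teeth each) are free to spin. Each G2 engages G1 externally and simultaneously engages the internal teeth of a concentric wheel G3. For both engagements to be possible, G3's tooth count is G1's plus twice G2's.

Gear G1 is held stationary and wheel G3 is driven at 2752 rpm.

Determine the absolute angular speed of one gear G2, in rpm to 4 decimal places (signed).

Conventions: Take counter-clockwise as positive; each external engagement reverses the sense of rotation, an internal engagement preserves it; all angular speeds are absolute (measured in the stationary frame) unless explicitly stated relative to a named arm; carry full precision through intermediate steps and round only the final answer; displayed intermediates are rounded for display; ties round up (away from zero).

recognized (axles ride arm R): planetary set, 18/16/50 teeth
normalise by the input: solve with ω_ring = 1, then scale by 2752 rpm
ring teeth: 18 + 2·16 = 50
18(ω_sun−ω_arm) = −50(ω_ring−ω_arm),  ω_sun = 0, ω_ring = 1
18(0−ω_arm) = −50(1−ω_arm)  ⇒  68·ω_arm = 50  ⇒  ω_arm = 25/34
sun–planet mesh: 18·(0−25/34) = −16·(ω_p−ω_arm)  ⇒  ω_p−ω_arm = 225/272
ω_p = 25/34 + 225/272 = 25/16
scale: ω_p = 25/16 × 2752 rpm = +4300.0000 rpm

+4300.0000 rpm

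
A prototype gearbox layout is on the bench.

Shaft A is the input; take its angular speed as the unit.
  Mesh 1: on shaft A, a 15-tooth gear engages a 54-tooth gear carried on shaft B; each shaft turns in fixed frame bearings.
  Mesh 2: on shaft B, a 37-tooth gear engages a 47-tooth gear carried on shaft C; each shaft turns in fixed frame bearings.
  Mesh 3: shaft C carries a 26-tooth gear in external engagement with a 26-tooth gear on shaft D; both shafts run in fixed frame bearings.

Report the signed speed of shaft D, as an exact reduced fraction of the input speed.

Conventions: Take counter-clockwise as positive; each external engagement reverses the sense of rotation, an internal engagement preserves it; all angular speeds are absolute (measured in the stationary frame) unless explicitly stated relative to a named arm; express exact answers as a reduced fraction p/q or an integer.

-185/846

3-mesh fixed-axis compound train (all bearings frame-fixed)
mesh 1 [15T→54T]: |ω|/ω_in = 1×15/54 = 5/18, sense flips to −
mesh 2 [37T→47T]: |ω|/ω_in = (5/18)×37/47 = 185/846, sense flips to +
mesh 3 [26T→26T]: |ω|/ω_in = (185/846)×26/26 = 185/846, sense flips to −
signed output speed (× input speed) = -185/846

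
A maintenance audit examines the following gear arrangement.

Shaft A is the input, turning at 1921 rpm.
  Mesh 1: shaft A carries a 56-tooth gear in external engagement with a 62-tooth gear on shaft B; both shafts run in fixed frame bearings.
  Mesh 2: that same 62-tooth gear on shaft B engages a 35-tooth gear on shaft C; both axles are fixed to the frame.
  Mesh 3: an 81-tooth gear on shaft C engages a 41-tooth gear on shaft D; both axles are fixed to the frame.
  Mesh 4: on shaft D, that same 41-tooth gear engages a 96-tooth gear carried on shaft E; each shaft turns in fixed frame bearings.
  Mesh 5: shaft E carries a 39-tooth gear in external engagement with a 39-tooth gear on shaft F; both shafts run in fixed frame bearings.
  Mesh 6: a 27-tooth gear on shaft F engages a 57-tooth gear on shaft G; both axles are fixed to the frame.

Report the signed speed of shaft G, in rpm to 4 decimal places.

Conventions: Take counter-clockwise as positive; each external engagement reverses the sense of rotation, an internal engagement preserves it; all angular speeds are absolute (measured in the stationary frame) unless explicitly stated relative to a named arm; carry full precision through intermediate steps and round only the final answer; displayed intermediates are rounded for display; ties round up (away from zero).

6-mesh fixed-axis compound train (all bearings frame-fixed)
mesh 1 [56T→62T]: ω = 1921.0000×56/62 = 1735.0968 rpm, sense flips to −
mesh 2 [62T→35T]: ω = 1735.0968×62/35 = 3073.6000 rpm, sense flips to +
mesh 3 [81T→41T]: ω = 3073.6000×81/41 = 6072.2341 rpm, sense flips to −
mesh 4 [41T→96T]: ω = 6072.2341×41/96 = 2593.3500 rpm, sense flips to +
mesh 5 [39T→39T]: ω = 2593.3500×39/39 = 2593.3500 rpm, sense flips to −
mesh 6 [27T→57T]: ω = 2593.3500×27/57 = 1228.4289 rpm, sense flips to +
signed output speed = +1228.4289 rpm

+1228.4289 rpm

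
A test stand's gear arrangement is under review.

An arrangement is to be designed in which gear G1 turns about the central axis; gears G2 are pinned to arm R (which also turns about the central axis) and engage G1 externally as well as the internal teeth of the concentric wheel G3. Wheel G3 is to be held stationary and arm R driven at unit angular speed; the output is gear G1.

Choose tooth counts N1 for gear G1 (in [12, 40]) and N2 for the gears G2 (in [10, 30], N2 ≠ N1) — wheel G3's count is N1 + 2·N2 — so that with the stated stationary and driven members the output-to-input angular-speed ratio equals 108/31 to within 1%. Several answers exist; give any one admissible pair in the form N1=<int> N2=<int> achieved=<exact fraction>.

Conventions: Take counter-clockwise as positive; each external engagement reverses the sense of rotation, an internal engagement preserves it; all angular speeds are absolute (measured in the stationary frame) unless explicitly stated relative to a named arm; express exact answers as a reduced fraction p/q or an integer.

topology: planetary set — design target 108/31, arm = carrier (Willis)
Willis with ω_ring = 0: ω_sun/ω_arm = (N1+N3)/N1; set equal to 108/31  ⇒  N3/N1 = 108/31 − 1 = 77/31
N3 = N1 + 2·N2  ⇒  N2/N1 = (N3/N1 − 1)/2 = (77/31 − 1)/2 = 23/31
smallest multiple with N1 ≥ 12 and N2 ≥ 10: k = 1  ⇒  N1 = 1·31 = 31, N2 = 1·23 = 23 (N1 ≤ 40, N2 ≤ 30, N2 ≠ N1 ✓), N3 = 31 + 2·23 = 77
check: (N1+N3)/N1 with N1 = 31, N3 = 77 gives 108/31; |achieved − target| = 0 ≤ 27/775 ✓

N1=31 N2=23 achieved=108/31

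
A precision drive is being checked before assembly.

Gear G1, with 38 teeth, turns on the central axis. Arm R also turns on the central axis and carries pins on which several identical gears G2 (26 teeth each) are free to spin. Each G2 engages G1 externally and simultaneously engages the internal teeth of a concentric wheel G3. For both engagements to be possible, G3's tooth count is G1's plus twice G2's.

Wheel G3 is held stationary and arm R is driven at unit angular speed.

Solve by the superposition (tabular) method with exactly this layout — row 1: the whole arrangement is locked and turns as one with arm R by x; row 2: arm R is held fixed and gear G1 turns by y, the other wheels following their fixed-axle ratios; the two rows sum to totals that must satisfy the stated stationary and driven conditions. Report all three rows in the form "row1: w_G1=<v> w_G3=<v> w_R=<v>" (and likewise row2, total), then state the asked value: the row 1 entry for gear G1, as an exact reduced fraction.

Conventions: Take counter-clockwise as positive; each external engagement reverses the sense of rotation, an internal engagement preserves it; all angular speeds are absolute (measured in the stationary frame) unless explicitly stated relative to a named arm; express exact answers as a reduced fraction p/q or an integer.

row1: w_G1=1 w_G3=1 w_R=1
row2: w_G1=45/19 w_G3=-1 w_R=0
total: w_G1=64/19 w_G3=0 w_R=1
asked value: 1

recognized (axles ride arm R): planetary set, 38/26/90 teeth
superposition row 1 [locked train]: every member turns x
row 2: sun turns y, ring = −(38/90)·y, arm 0
boundary: total ω_ring = x − (38/90)·y = 0 and total ω_arm = x = 1  ⇒  y = 45/19, x = 1
row 2 ring = −(38/90)·45/19 = -1
totals (row 1 + row 2): sun 1 + 45/19 = 64/19, ring 1 + (-1) = 0, arm 1 + 0 = 1
asked cell (row1, sun) = 1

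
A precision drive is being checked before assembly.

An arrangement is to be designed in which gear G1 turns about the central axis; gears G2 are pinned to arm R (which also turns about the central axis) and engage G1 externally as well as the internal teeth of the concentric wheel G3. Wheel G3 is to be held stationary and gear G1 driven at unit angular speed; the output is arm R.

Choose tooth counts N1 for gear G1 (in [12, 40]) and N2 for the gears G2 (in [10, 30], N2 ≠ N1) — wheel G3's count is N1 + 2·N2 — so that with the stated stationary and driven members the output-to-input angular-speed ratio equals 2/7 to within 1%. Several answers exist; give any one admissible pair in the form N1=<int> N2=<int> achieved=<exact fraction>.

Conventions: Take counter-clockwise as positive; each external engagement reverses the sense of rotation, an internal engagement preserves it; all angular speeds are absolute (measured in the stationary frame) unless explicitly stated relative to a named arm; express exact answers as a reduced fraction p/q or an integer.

N1=16 N2=12 achieved=2/7

class = planetary set [ratio 2/7 wanted; Willis about the carrier]
Willis with ω_ring = 0: ω_arm/ω_sun = N1/(N1+N3); set equal to 2/7  ⇒  N3/N1 = 1/(2/7) − 1 = 5/2
N3 = N1 + 2·N2  ⇒  N2/N1 = (N3/N1 − 1)/2 = (5/2 − 1)/2 = 3/4
smallest multiple with N1 ≥ 12 and N2 ≥ 10: k = 4  ⇒  N1 = 4·4 = 16, N2 = 4·3 = 12 (N1 ≤ 40, N2 ≤ 30, N2 ≠ N1 ✓), N3 = 16 + 2·12 = 40
check: N1/(N1+N3) with N1 = 16, N3 = 40 gives 2/7; |achieved − target| = 0 ≤ 1/350 ✓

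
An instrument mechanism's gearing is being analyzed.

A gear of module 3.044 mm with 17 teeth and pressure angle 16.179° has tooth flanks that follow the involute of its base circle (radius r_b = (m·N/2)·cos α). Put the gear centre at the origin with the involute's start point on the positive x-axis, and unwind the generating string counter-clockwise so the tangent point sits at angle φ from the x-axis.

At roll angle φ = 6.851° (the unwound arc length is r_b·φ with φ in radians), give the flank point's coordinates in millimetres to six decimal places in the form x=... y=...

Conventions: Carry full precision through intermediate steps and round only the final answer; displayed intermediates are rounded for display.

single-mesh involute tooth geometry (17T wheel at module 3.044)
pitch radius r_p = m·N/2 = 3.044·17/2 = 25.874000
base radius r_b = r_p·cos α = 25.874000·cos 16.179° = 24.849283
roll angle φ = 6.851° = 0.11957251 rad
x = r_b·(cos φ + φ·sin φ) = 25.026291
y = r_b·(sin φ − φ·cos φ) = 0.014141

x=25.026291 y=0.014141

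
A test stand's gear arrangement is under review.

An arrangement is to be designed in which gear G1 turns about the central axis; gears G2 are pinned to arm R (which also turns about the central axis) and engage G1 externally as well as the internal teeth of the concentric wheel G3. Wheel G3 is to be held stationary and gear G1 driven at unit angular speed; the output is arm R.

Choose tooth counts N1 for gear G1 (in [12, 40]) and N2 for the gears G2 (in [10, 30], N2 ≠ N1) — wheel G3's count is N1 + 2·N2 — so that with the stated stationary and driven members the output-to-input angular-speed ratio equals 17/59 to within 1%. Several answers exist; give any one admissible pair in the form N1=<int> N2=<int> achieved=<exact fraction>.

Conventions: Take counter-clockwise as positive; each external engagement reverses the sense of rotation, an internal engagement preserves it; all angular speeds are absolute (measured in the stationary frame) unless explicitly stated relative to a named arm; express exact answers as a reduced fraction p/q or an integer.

N1=34 N2=25 achieved=17/59

planetary set to be sized for 17/59 (Willis relation)
Willis with ω_ring = 0: ω_arm/ω_sun = N1/(N1+N3); set equal to 17/59  ⇒  N3/N1 = 1/(17/59) − 1 = 42/17
N3 = N1 + 2·N2  ⇒  N2/N1 = (N3/N1 − 1)/2 = (42/17 − 1)/2 = 25/34
smallest multiple with N1 ≥ 12 and N2 ≥ 10: k = 1  ⇒  N1 = 1·34 = 34, N2 = 1·25 = 25 (N1 ≤ 40, N2 ≤ 30, N2 ≠ N1 ✓), N3 = 34 + 2·25 = 84
check: N1/(N1+N3) with N1 = 34, N3 = 84 gives 17/59; |achieved − target| = 0 ≤ 17/5900 ✓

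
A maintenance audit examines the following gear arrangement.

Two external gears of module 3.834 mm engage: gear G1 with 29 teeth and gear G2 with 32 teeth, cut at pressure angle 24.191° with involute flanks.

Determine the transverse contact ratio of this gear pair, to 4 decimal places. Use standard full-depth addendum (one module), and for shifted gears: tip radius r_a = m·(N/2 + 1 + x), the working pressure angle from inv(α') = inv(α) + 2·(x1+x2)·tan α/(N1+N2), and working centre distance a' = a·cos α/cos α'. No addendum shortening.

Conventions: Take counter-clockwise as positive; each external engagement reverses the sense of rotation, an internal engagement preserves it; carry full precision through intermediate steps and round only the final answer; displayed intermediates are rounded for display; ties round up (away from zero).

1.5005

recognized (one external pair, fixed centres): single-mesh tooth geometry, m = 3.834, N1 = 29, N2 = 32
base radii: r_b1 = 50.711073, r_b2 = 55.957046
tip radii: r_a1 = 59.427000, r_a2 = 65.178000
no profile shift: α' = α, a' = a
action lengths: √(r_a1²−r_b1²) = 30.983148, √(r_a2²−r_b2²) = 33.421262
base pitch p_b = π·m·cos α = 10.987140
CR = (30.983148 + 33.421262 − 116.937000·sin 24.19100°)/10.987140 = 1.500481
contact ratio ≈ 1.5005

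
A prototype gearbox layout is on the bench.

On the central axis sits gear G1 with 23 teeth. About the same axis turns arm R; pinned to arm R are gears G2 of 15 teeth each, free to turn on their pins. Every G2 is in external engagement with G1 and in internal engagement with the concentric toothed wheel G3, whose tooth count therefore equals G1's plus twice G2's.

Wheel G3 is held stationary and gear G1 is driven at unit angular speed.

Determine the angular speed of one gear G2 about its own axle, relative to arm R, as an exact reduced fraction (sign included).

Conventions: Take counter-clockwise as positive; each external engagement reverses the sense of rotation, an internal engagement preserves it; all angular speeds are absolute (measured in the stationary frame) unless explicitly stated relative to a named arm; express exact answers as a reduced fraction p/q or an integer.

-1219/1140

class = planetary set [G3 = 23+2·15 = 53; Willis about the carrier]
ring teeth: 23 + 2·15 = 53
23(ω_sun−ω_arm) = −53(ω_ring−ω_arm),  ω_ring = 0, ω_sun = 1
23(1−ω_arm) = −53(0−ω_arm)  ⇒  76·ω_arm = 23  ⇒  ω_arm = 23/76
sun–planet mesh: 23·(1−23/76) = −15·(ω_p−ω_arm)  ⇒  ω_p−ω_arm = -1219/1140
exact speed ratio = -1219/1140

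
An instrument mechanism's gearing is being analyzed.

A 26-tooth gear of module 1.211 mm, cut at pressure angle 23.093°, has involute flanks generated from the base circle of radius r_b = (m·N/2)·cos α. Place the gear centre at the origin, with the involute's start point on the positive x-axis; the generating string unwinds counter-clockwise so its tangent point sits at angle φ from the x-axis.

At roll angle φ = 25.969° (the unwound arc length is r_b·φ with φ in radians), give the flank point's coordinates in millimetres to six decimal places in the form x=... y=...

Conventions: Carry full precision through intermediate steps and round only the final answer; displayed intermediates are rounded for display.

x=15.893451 y=0.440293

recognized (one wheel, involute flank): single-mesh tooth geometry, m = 1.211, N = 26
pitch radius r_p = m·N/2 = 1.211·26/2 = 15.743000
base radius r_b = r_p·cos α = 15.743000·cos 23.093° = 14.481504
roll angle φ = 25.969° = 0.45324455 rad
x = r_b·(cos φ + φ·sin φ) = 15.893451
y = r_b·(sin φ − φ·cos φ) = 0.440293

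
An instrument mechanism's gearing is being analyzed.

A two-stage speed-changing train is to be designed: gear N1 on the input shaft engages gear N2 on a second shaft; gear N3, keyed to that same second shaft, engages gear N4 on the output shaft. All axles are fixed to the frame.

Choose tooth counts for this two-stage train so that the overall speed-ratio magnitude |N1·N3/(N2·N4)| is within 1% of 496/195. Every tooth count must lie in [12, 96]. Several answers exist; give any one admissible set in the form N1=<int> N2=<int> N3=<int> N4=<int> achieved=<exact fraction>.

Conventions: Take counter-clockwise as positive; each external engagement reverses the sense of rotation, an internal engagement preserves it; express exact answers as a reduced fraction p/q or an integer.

2-stage fixed-axis compound train for ratio 496/195
target = 496/195 in lowest terms: an exact hit needs N1·N3 = k·496 and N2·N4 = k·195 for one integer k, every count in [12, 96]; additionally prefer no 1:1 stage (N1 ≠ N2, N3 ≠ N4)
k = 1: N1·N3 = 496 = 16·31, N2·N4 = 195 = 13·15
achieved = 16·31/(13·15) = 496/195; |achieved − target| = 0 ≤ 124/4875 ✓

N1=16 N2=13 N3=31 N4=15 achieved=496/195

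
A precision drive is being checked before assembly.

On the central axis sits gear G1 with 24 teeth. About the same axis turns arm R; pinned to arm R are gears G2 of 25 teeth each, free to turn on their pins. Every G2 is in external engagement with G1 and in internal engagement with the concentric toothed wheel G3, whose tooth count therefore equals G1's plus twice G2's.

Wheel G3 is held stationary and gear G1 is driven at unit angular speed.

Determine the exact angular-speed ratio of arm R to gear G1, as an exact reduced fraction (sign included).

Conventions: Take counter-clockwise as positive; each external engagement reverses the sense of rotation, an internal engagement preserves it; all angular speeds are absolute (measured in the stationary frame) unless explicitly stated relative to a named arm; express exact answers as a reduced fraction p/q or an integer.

12/49

class = planetary set [G3 = 24+2·25 = 74; Willis about the carrier]
ring teeth: 24 + 2·25 = 74
24(ω_sun−ω_arm) = −74(ω_ring−ω_arm),  ω_ring = 0, ω_sun = 1
24(1−ω_arm) = −74(0−ω_arm)  ⇒  98·ω_arm = 24  ⇒  ω_arm = 12/49
ω_out/ω_in = 12/49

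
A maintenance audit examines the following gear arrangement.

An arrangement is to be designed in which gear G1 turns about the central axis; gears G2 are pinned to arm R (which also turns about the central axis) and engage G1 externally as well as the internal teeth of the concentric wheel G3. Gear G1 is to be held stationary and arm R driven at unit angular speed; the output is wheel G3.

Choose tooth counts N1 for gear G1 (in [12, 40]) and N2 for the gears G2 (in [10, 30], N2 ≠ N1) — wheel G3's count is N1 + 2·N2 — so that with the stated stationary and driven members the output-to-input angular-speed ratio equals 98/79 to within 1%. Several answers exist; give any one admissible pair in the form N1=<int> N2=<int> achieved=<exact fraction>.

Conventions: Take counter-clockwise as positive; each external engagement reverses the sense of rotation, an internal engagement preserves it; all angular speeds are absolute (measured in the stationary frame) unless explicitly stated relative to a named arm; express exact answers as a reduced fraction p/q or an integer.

N1=19 N2=30 achieved=98/79

planetary set to be sized for 98/79 (Willis relation)
Willis with ω_sun = 0: ω_ring/ω_arm = (N1+N3)/N3; set equal to 98/79  ⇒  N3/N1 = 1/(98/79 − 1) = 79/19
N3 = N1 + 2·N2  ⇒  N2/N1 = (N3/N1 − 1)/2 = (79/19 − 1)/2 = 30/19
smallest multiple with N1 ≥ 12 and N2 ≥ 10: k = 1  ⇒  N1 = 1·19 = 19, N2 = 1·30 = 30 (N1 ≤ 40, N2 ≤ 30, N2 ≠ N1 ✓), N3 = 19 + 2·30 = 79
check: (N1+N3)/N3 with N1 = 19, N3 = 79 gives 98/79; |achieved − target| = 0 ≤ 49/3950 ✓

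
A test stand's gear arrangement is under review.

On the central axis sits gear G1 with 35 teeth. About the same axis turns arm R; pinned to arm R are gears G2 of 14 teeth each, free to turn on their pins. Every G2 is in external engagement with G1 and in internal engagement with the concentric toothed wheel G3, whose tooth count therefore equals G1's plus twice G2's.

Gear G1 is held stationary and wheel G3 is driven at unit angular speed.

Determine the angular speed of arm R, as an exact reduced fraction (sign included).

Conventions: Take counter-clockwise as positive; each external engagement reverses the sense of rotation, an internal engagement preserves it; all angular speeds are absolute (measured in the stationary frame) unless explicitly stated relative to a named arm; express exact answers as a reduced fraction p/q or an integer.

9/14

planetary set (35T centre, 14T on arm, 63T internal) — Willis relation
ring teeth: 35 + 2·14 = 63
35(ω_sun−ω_arm) = −63(ω_ring−ω_arm),  ω_sun = 0, ω_ring = 1
35(0−ω_arm) = −63(1−ω_arm)  ⇒  98·ω_arm = 63  ⇒  ω_arm = 9/14
exact speed ratio = 9/14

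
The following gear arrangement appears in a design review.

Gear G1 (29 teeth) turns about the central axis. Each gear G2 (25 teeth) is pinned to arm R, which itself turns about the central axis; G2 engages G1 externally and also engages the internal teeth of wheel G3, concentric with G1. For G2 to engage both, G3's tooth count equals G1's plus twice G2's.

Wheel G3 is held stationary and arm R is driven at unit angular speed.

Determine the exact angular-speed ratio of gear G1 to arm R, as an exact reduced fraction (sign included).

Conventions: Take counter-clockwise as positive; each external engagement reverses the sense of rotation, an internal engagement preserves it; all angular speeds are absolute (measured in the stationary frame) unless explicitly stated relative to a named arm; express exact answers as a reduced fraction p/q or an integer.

topology: planetary set — G1 29T / G2 25T / G3 79T, arm = carrier (Willis)
ring teeth: 29 + 2·25 = 79
29(ω_sun−ω_arm) = −79(ω_ring−ω_arm),  ω_ring = 0, ω_arm = 1
ω_sun = 1 − (79/29)(0−1) = 108/29
ω_out/ω_in = 108/29

108/29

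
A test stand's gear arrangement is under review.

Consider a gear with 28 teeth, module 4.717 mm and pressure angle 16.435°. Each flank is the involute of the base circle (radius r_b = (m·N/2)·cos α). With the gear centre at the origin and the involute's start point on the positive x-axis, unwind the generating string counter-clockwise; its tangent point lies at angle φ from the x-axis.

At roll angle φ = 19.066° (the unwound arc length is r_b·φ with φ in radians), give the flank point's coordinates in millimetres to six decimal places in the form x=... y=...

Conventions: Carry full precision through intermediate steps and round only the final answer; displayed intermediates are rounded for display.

x=66.750165 y=0.769395

class = single-mesh tooth geometry [base-circle involute, m = 4.717, 28T]
pitch radius r_p = m·N/2 = 4.717·28/2 = 66.038000
base radius r_b = r_p·cos α = 66.038000·cos 16.435° = 63.339775
roll angle φ = 19.066° = 0.33276448 rad
x = r_b·(cos φ + φ·sin φ) = 66.750165
y = r_b·(sin φ − φ·cos φ) = 0.769395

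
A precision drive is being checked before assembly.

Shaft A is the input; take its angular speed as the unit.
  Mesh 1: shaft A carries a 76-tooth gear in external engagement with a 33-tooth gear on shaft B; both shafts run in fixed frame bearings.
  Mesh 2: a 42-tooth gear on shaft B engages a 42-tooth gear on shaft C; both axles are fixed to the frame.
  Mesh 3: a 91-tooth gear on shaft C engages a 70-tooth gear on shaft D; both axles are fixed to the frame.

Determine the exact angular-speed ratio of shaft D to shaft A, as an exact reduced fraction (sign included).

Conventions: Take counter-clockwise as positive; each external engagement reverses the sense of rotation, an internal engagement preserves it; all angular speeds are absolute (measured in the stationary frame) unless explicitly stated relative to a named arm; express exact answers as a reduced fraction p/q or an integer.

class = fixed-axis compound train [3 meshes; 3 ratios multiply, 3 sense flips]
mesh 1 [76T→33T]: running ratio 76/33, sense −
mesh 2 [42T→42T]: running ratio 76/33, sense +
mesh 3 [91T→70T]: running ratio 494/165, sense −
ω_out/ω_in = -494/165

-494/165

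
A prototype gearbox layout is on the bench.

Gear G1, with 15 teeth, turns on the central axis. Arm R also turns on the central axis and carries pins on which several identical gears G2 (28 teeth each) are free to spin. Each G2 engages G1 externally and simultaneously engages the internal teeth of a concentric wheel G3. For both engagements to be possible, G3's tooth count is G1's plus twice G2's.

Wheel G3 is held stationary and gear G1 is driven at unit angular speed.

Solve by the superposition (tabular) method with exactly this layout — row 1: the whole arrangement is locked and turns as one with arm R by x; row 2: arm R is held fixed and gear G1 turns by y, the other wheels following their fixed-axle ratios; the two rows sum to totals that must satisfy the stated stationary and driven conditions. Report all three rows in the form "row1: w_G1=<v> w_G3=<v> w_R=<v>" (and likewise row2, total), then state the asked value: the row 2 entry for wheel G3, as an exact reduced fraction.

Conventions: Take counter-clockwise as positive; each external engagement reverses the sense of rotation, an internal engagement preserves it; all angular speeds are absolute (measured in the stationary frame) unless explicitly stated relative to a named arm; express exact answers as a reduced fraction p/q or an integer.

row1: w_G1=15/86 w_G3=15/86 w_R=15/86
row2: w_G1=71/86 w_G3=-15/86 w_R=0
total: w_G1=1 w_G3=0 w_R=15/86
asked value: -15/86

planetary set (15T centre, 28T on arm, 71T internal) — Willis relation
row 1: whole set turns with the arm by x
superposition row 2 [arm held]: sun y, ring −(15/71)·y, arm 0
boundary: total ω_ring = x − (15/71)·y = 0 and total ω_sun = x + y = 1  ⇒  y = 71/86, x = 15/86
row 2 ring = −(15/71)·71/86 = -15/86
totals (row 1 + row 2): sun 15/86 + 71/86 = 1, ring 15/86 + (-15/86) = 0, arm 15/86 + 0 = 15/86
asked cell (row2, ring) = -15/86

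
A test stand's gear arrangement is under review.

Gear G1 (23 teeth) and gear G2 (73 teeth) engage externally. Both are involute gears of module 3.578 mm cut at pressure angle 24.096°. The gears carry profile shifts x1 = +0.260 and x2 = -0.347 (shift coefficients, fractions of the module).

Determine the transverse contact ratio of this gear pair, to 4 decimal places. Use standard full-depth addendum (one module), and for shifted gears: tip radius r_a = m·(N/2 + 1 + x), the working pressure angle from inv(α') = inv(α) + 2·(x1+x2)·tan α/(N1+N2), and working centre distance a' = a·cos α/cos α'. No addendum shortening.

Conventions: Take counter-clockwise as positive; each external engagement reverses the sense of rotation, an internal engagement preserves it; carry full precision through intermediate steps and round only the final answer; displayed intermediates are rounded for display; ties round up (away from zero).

topology: single-mesh involute geometry — m = 3.578, 23T/73T pair
base radii: r_b1 = 37.561561, r_b2 = 119.217128
tip radii: r_a1 = 45.655280, r_a2 = 132.933434
inv(α') = inv(24.096°) + 2·(+0.260-0.347)·tan α/(23+73) = 0.02587268  ⇒  α' = 23.86123°
a' = a·cos α / cos α' = 171.7440·cos 24.096°/cos 23.86123° = 171.431284
action lengths: √(r_a1²−r_b1²) = 25.952529, √(r_a2²−r_b2²) = 58.809645
base pitch p_b = π·m·cos α = 10.261141
CR = (25.952529 + 58.809645 − 171.431284·sin 23.86123°)/10.261141 = 1.502201
contact ratio ≈ 1.5022

1.5022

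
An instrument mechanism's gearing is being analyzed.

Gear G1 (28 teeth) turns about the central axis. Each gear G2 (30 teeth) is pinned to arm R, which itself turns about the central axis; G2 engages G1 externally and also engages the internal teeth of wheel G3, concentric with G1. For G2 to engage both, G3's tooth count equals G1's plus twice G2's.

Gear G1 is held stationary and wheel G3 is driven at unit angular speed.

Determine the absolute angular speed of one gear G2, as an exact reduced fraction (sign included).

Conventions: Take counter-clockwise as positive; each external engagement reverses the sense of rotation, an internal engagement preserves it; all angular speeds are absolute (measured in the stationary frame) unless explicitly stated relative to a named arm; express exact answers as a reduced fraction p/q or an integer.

22/15

planetary set (28T centre, 30T on arm, 88T internal) — Willis relation
ring teeth: 28 + 2·30 = 88
28(ω_sun−ω_arm) = −88(ω_ring−ω_arm),  ω_sun = 0, ω_ring = 1
28(0−ω_arm) = −88(1−ω_arm)  ⇒  116·ω_arm = 88  ⇒  ω_arm = 22/29
sun–planet mesh: 28·(0−22/29) = −30·(ω_p−ω_arm)  ⇒  ω_p−ω_arm = 308/435
ω_p = 22/29 + 308/435 = 22/15
exact speed ratio = 22/15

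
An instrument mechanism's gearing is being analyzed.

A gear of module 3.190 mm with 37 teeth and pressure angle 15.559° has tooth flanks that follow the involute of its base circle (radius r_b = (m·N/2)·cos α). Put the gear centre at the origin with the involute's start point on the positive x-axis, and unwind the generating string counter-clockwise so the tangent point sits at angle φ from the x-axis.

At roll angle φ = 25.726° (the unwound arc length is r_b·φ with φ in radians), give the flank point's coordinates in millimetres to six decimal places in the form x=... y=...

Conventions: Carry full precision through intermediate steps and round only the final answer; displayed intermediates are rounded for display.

class = single-mesh tooth geometry [base-circle involute, m = 3.190, 37T]
pitch radius r_p = m·N/2 = 3.190·37/2 = 59.015000
base radius r_b = r_p·cos α = 59.015000·cos 15.559° = 56.852381
roll angle φ = 25.726° = 0.44900340 rad
x = r_b·(cos φ + φ·sin φ) = 62.297595
y = r_b·(sin φ − φ·cos φ) = 1.681107

x=62.297595 y=1.681107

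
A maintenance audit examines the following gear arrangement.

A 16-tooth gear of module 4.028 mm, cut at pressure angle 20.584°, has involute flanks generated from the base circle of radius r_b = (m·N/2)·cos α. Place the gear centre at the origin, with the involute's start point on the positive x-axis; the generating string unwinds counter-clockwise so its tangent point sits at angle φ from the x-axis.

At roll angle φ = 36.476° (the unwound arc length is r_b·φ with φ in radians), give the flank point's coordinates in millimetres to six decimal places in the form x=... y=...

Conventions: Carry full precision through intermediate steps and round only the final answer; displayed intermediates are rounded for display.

single-mesh involute tooth geometry (16T wheel at module 4.028)
pitch radius r_p = m·N/2 = 4.028·16/2 = 32.224000
base radius r_b = r_p·cos α = 32.224000·cos 20.584° = 30.166747
roll angle φ = 36.476° = 0.63662630 rad
x = r_b·(cos φ + φ·sin φ) = 35.674332
y = r_b·(sin φ − φ·cos φ) = 2.490899

x=35.674332 y=2.490899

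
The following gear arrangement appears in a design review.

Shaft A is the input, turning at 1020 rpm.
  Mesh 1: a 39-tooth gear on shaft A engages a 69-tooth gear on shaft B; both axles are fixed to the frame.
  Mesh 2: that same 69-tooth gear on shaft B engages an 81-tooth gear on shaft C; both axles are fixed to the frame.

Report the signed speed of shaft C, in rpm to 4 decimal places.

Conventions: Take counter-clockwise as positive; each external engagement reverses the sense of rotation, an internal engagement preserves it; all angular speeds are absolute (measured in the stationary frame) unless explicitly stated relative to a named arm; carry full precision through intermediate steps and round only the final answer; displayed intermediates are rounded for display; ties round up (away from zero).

2-mesh fixed-axis compound train (all bearings frame-fixed)
mesh 1 [39T→69T]: ω = 1020.0000×39/69 = 576.5217 rpm, sense flips to −
mesh 2 [69T→81T]: ω = 576.5217×69/81 = 491.1111 rpm, sense flips to +
signed output speed = +491.1111 rpm

+491.1111 rpm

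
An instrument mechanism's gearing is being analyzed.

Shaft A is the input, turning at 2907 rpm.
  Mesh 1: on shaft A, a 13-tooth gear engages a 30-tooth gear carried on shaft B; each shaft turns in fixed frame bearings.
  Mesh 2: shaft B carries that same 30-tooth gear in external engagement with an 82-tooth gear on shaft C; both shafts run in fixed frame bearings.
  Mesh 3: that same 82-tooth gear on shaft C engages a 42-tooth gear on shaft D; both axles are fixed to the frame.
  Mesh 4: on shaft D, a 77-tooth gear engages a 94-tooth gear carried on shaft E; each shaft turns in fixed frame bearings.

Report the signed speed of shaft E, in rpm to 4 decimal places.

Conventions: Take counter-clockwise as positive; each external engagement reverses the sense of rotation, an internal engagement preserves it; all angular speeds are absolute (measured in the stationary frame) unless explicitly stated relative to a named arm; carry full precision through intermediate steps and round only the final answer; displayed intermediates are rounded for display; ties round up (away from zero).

+737.0585 rpm

class = fixed-axis compound train [4 meshes; 4 ratios multiply, 4 sense flips]
mesh 1 [13T→30T]: ω = 2907.0000×13/30 = 1259.7000 rpm, sense flips to −
mesh 2 [30T→82T]: ω = 1259.7000×30/82 = 460.8659 rpm, sense flips to +
mesh 3 [82T→42T]: ω = 460.8659×82/42 = 899.7857 rpm, sense flips to −
mesh 4 [77T→94T]: ω = 899.7857×77/94 = 737.0585 rpm, sense flips to +
signed output speed = +737.0585 rpm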